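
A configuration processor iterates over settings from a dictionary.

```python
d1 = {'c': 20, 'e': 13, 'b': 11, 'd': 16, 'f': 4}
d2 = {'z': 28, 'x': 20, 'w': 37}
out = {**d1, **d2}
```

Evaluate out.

Step 1: Merge d1 and d2 (d2 values override on key conflicts).
Step 2: d1 has keys ['c', 'e', 'b', 'd', 'f'], d2 has keys ['z', 'x', 'w'].
Therefore out = {'c': 20, 'e': 13, 'b': 11, 'd': 16, 'f': 4, 'z': 28, 'x': 20, 'w': 37}.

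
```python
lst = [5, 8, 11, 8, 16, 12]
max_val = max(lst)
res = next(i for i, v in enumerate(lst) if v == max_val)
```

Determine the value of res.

Step 1: max([5, 8, 11, 8, 16, 12]) = 16.
Step 2: Find first index where value == 16:
  Index 0: 5 != 16
  Index 1: 8 != 16
  Index 2: 11 != 16
  Index 3: 8 != 16
  Index 4: 16 == 16, found!
Therefore res = 4.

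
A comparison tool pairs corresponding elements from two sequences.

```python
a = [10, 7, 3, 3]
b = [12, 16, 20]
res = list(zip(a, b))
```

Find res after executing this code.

Step 1: zip stops at shortest (len(a)=4, len(b)=3):
  Index 0: (10, 12)
  Index 1: (7, 16)
  Index 2: (3, 20)
Step 2: Last element of a (3) has no pair, dropped.
Therefore res = [(10, 12), (7, 16), (3, 20)].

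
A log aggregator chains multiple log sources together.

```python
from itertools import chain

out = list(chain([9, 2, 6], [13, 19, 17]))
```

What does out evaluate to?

Step 1: chain() concatenates iterables: [9, 2, 6] + [13, 19, 17].
Therefore out = [9, 2, 6, 13, 19, 17].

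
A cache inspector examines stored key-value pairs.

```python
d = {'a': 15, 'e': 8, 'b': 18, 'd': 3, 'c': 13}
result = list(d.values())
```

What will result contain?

Step 1: d.values() returns the dictionary values in insertion order.
Therefore result = [15, 8, 18, 3, 13].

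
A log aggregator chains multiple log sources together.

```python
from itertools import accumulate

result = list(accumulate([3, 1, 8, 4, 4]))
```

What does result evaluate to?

Step 1: accumulate computes running sums:
  + 3 = 3
  + 1 = 4
  + 8 = 12
  + 4 = 16
  + 4 = 20
Therefore result = [3, 4, 12, 16, 20].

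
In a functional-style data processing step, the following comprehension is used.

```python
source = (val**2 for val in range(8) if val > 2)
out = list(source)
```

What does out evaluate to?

Step 1: For range(8), keep val > 2, then square:
  val=0: 0 <= 2, excluded
  val=1: 1 <= 2, excluded
  val=2: 2 <= 2, excluded
  val=3: 3 > 2, yield 3**2 = 9
  val=4: 4 > 2, yield 4**2 = 16
  val=5: 5 > 2, yield 5**2 = 25
  val=6: 6 > 2, yield 6**2 = 36
  val=7: 7 > 2, yield 7**2 = 49
Therefore out = [9, 16, 25, 36, 49].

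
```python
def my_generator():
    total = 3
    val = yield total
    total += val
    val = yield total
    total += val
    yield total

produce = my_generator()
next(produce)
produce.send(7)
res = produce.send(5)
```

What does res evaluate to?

Step 1: next() -> yield total=3.
Step 2: send(7) -> val=7, total = 3+7 = 10, yield 10.
Step 3: send(5) -> val=5, total = 10+5 = 15, yield 15.
Therefore res = 15.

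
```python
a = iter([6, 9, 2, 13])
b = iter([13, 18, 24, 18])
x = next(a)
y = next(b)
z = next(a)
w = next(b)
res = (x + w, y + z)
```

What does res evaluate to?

Step 1: a iterates [6, 9, 2, 13], b iterates [13, 18, 24, 18].
Step 2: x = next(a) = 6, y = next(b) = 13.
Step 3: z = next(a) = 9, w = next(b) = 18.
Step 4: res = (6 + 18, 13 + 9) = (24, 22).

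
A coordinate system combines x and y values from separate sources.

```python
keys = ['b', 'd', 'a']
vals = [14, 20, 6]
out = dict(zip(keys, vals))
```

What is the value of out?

Step 1: zip pairs keys with values:
  'b' -> 14
  'd' -> 20
  'a' -> 6
Therefore out = {'b': 14, 'd': 20, 'a': 6}.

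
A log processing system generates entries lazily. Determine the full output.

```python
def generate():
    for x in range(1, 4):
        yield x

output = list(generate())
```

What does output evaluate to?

Step 1: The generator yields each value from range(1, 4).
Step 2: list() consumes all yields: [1, 2, 3].
Therefore output = [1, 2, 3].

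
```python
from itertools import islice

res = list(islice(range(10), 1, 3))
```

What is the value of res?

Step 1: islice(range(10), 1, 3) takes elements at indices [1, 3).
Step 2: Elements: [1, 2].
Therefore res = [1, 2].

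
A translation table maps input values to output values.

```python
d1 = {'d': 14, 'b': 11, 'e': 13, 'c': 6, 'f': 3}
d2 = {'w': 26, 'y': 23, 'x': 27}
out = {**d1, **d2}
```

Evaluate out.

Step 1: Merge d1 and d2 (d2 values override on key conflicts).
Step 2: d1 has keys ['d', 'b', 'e', 'c', 'f'], d2 has keys ['w', 'y', 'x'].
Therefore out = {'d': 14, 'b': 11, 'e': 13, 'c': 6, 'f': 3, 'w': 26, 'y': 23, 'x': 27}.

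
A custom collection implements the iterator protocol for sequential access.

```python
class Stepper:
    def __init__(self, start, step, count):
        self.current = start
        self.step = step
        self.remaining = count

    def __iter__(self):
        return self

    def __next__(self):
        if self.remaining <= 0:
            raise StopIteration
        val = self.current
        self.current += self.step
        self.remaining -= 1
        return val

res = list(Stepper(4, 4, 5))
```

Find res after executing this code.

Step 1: Stepper starts at 4, increments by 4, for 5 steps:
  Yield 4, then current += 4
  Yield 8, then current += 4
  Yield 12, then current += 4
  Yield 16, then current += 4
  Yield 20, then current += 4
Therefore res = [4, 8, 12, 16, 20].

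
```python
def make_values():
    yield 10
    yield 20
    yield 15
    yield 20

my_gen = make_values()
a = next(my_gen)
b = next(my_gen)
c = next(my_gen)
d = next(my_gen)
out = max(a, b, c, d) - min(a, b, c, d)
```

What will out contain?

Step 1: Create generator and consume all values:
  a = next(my_gen) = 10
  b = next(my_gen) = 20
  c = next(my_gen) = 15
  d = next(my_gen) = 20
Step 2: max = 20, min = 10, out = 20 - 10 = 10.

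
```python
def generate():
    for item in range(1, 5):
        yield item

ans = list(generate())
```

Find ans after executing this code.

Step 1: The generator yields each value from range(1, 5).
Step 2: list() consumes all yields: [1, 2, 3, 4].
Therefore ans = [1, 2, 3, 4].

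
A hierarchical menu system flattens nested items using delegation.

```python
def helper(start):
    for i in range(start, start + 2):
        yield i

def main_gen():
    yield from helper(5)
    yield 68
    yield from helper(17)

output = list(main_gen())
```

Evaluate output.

Step 1: main_gen() delegates to helper(5):
  yield 5
  yield 6
Step 2: yield 68
Step 3: Delegates to helper(17):
  yield 17
  yield 18
Therefore output = [5, 6, 68, 17, 18].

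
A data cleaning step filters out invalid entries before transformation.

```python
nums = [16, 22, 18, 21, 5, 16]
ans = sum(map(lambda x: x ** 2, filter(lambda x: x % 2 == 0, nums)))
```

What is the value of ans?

Step 1: Filter even numbers from [16, 22, 18, 21, 5, 16]: [16, 22, 18, 16]
Step 2: Square each: [256, 484, 324, 256]
Step 3: Sum = 1320.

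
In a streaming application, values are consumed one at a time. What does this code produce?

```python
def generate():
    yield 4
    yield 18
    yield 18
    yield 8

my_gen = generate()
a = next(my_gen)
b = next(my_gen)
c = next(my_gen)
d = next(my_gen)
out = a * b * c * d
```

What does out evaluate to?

Step 1: Create generator and consume all values:
  a = next(my_gen) = 4
  b = next(my_gen) = 18
  c = next(my_gen) = 18
  d = next(my_gen) = 8
Step 2: out = 4 * 18 * 18 * 8 = 10368.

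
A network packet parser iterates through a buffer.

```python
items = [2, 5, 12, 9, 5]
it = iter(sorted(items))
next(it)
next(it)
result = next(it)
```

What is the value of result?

Step 1: sorted([2, 5, 12, 9, 5]) = [2, 5, 5, 9, 12].
Step 2: Create iterator and skip 2 elements.
Step 3: next() returns 5.
Therefore result = 5.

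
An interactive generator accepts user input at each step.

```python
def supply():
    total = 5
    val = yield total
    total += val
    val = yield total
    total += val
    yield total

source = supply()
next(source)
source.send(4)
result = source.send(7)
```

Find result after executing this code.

Step 1: next() -> yield total=5.
Step 2: send(4) -> val=4, total = 5+4 = 9, yield 9.
Step 3: send(7) -> val=7, total = 9+7 = 16, yield 16.
Therefore result = 16.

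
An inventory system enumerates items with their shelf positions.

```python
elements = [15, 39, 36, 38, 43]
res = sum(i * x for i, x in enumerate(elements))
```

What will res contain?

Step 1: Compute i * x for each (i, x) in enumerate([15, 39, 36, 38, 43]):
  i=0, x=15: 0*15 = 0
  i=1, x=39: 1*39 = 39
  i=2, x=36: 2*36 = 72
  i=3, x=38: 3*38 = 114
  i=4, x=43: 4*43 = 172
Step 2: sum = 0 + 39 + 72 + 114 + 172 = 397.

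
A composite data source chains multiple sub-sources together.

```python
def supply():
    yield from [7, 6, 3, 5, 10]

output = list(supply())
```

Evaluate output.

Step 1: yield from delegates to the iterable, yielding each element.
Step 2: Collected values: [7, 6, 3, 5, 10].
Therefore output = [7, 6, 3, 5, 10].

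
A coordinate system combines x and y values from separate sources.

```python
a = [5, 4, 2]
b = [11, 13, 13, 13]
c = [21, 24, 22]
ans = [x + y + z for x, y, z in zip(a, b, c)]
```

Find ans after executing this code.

Step 1: zip three lists (truncates to shortest, len=3):
  5 + 11 + 21 = 37
  4 + 13 + 24 = 41
  2 + 13 + 22 = 37
Therefore ans = [37, 41, 37].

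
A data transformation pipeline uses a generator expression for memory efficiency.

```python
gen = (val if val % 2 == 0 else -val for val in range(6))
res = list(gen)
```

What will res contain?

Step 1: For each val in range(6), yield val if even, else -val:
  val=0: even, yield 0
  val=1: odd, yield -1
  val=2: even, yield 2
  val=3: odd, yield -3
  val=4: even, yield 4
  val=5: odd, yield -5
Therefore res = [0, -1, 2, -3, 4, -5].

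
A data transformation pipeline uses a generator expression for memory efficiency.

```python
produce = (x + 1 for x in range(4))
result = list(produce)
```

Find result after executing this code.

Step 1: For each x in range(4), compute x+1:
  x=0: 0+1 = 1
  x=1: 1+1 = 2
  x=2: 2+1 = 3
  x=3: 3+1 = 4
Therefore result = [1, 2, 3, 4].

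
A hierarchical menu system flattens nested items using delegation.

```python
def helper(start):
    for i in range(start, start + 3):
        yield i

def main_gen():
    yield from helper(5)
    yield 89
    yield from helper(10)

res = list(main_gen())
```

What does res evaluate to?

Step 1: main_gen() delegates to helper(5):
  yield 5
  yield 6
  yield 7
Step 2: yield 89
Step 3: Delegates to helper(10):
  yield 10
  yield 11
  yield 12
Therefore res = [5, 6, 7, 89, 10, 11, 12].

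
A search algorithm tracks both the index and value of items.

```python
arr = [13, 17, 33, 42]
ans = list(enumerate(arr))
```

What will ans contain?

Step 1: enumerate pairs each element with its index:
  (0, 13)
  (1, 17)
  (2, 33)
  (3, 42)
Therefore ans = [(0, 13), (1, 17), (2, 33), (3, 42)].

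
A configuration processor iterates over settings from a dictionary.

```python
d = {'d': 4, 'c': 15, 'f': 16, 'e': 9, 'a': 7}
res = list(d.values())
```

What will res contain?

Step 1: d.values() returns the dictionary values in insertion order.
Therefore res = [4, 15, 16, 9, 7].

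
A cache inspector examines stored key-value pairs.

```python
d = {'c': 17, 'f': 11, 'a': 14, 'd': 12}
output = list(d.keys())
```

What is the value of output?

Step 1: d.keys() returns the dictionary keys in insertion order.
Therefore output = ['c', 'f', 'a', 'd'].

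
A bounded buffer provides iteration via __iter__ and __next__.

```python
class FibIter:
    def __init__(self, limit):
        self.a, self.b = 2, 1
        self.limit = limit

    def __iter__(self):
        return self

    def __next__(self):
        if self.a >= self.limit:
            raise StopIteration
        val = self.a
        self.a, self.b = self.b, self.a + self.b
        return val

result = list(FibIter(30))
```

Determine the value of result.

Step 1: Fibonacci-like sequence (a=2, b=1) until >= 30:
  Yield 2, then a,b = 1,3
  Yield 1, then a,b = 3,4
  Yield 3, then a,b = 4,7
  Yield 4, then a,b = 7,11
  Yield 7, then a,b = 11,18
  Yield 11, then a,b = 18,29
  Yield 18, then a,b = 29,47
  Yield 29, then a,b = 47,76
Step 2: 47 >= 30, stop.
Therefore result = [2, 1, 3, 4, 7, 11, 18, 29].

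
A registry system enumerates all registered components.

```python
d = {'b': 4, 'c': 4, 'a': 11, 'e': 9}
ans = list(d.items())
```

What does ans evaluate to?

Step 1: d.items() returns (key, value) pairs in insertion order.
Therefore ans = [('b', 4), ('c', 4), ('a', 11), ('e', 9)].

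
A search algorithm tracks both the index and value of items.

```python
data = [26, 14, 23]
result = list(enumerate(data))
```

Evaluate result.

Step 1: enumerate pairs each element with its index:
  (0, 26)
  (1, 14)
  (2, 23)
Therefore result = [(0, 26), (1, 14), (2, 23)].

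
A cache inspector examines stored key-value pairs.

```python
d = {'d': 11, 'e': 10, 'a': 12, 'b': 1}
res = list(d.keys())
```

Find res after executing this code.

Step 1: d.keys() returns the dictionary keys in insertion order.
Therefore res = ['d', 'e', 'a', 'b'].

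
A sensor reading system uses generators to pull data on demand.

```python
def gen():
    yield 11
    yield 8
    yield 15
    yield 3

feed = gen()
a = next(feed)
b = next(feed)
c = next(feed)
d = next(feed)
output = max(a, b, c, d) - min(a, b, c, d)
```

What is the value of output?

Step 1: Create generator and consume all values:
  a = next(feed) = 11
  b = next(feed) = 8
  c = next(feed) = 15
  d = next(feed) = 3
Step 2: max = 15, min = 3, output = 15 - 3 = 12.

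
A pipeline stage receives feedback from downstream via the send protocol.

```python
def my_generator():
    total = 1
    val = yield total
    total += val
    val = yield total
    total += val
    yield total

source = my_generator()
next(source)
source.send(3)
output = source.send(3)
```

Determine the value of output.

Step 1: next() -> yield total=1.
Step 2: send(3) -> val=3, total = 1+3 = 4, yield 4.
Step 3: send(3) -> val=3, total = 4+3 = 7, yield 7.
Therefore output = 7.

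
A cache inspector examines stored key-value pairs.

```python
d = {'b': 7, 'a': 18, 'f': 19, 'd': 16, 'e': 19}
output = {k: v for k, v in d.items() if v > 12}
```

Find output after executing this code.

Step 1: Filter items where value > 12:
  'b': 7 <= 12: removed
  'a': 18 > 12: kept
  'f': 19 > 12: kept
  'd': 16 > 12: kept
  'e': 19 > 12: kept
Therefore output = {'a': 18, 'f': 19, 'd': 16, 'e': 19}.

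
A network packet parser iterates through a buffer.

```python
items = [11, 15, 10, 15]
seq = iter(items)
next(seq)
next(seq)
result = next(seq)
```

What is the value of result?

Step 1: Create iterator over [11, 15, 10, 15].
Step 2: next() consumes 11.
Step 3: next() consumes 15.
Step 4: next() returns 10.
Therefore result = 10.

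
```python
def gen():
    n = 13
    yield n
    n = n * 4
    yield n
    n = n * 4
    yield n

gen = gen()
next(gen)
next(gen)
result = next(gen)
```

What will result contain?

Step 1: Trace through generator execution:
  Yield 1: n starts at 13, yield 13
  Yield 2: n = 13 * 4 = 52, yield 52
  Yield 3: n = 52 * 4 = 208, yield 208
Step 2: First next() gets 13, second next() gets the second value, third next() yields 208.
Therefore result = 208.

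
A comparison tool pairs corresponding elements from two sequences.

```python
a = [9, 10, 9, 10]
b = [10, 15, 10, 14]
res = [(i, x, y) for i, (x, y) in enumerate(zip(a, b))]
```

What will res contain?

Step 1: enumerate(zip(a, b)) gives index with paired elements:
  i=0: (9, 10)
  i=1: (10, 15)
  i=2: (9, 10)
  i=3: (10, 14)
Therefore res = [(0, 9, 10), (1, 10, 15), (2, 9, 10), (3, 10, 14)].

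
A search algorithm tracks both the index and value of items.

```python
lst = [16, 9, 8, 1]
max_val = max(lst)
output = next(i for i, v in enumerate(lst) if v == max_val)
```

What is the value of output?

Step 1: max([16, 9, 8, 1]) = 16.
Step 2: Find first index where value == 16:
  Index 0: 16 == 16, found!
Therefore output = 0.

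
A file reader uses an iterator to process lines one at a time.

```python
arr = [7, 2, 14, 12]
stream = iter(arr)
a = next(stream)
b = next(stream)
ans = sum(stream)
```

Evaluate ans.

Step 1: Create iterator over [7, 2, 14, 12].
Step 2: a = next() = 7, b = next() = 2.
Step 3: sum() of remaining [14, 12] = 26.
Therefore ans = 26.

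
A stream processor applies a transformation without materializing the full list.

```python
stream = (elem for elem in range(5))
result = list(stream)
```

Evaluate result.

Step 1: Generator expression iterates range(5): [0, 1, 2, 3, 4].
Step 2: list() collects all values.
Therefore result = [0, 1, 2, 3, 4].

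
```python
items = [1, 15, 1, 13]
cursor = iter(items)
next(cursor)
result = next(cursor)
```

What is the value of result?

Step 1: Create iterator over [1, 15, 1, 13].
Step 2: next() consumes 1.
Step 3: next() returns 15.
Therefore result = 15.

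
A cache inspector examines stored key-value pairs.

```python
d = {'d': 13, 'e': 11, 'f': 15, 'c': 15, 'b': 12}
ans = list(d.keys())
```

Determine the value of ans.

Step 1: d.keys() returns the dictionary keys in insertion order.
Therefore ans = ['d', 'e', 'f', 'c', 'b'].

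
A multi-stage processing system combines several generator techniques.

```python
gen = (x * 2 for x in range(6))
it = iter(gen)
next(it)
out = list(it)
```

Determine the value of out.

Step 1: Generator produces [0, 2, 4, 6, 8, 10].
Step 2: next(it) consumes first element (0).
Step 3: list(it) collects remaining: [2, 4, 6, 8, 10].
Therefore out = [2, 4, 6, 8, 10].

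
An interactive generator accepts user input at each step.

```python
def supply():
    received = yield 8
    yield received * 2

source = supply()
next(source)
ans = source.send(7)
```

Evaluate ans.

Step 1: next(source) advances to first yield, producing 8.
Step 2: send(7) resumes, received = 7.
Step 3: yield received * 2 = 7 * 2 = 14.
Therefore ans = 14.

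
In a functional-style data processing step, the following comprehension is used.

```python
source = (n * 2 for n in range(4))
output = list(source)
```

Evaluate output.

Step 1: For each n in range(4), compute n*2:
  n=0: 0*2 = 0
  n=1: 1*2 = 2
  n=2: 2*2 = 4
  n=3: 3*2 = 6
Therefore output = [0, 2, 4, 6].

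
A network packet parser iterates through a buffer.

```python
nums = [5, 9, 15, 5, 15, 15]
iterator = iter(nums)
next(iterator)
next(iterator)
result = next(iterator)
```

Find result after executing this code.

Step 1: Create iterator over [5, 9, 15, 5, 15, 15].
Step 2: next() consumes 5.
Step 3: next() consumes 9.
Step 4: next() returns 15.
Therefore result = 15.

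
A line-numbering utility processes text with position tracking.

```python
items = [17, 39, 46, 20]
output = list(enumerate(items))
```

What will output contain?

Step 1: enumerate pairs each element with its index:
  (0, 17)
  (1, 39)
  (2, 46)
  (3, 20)
Therefore output = [(0, 17), (1, 39), (2, 46), (3, 20)].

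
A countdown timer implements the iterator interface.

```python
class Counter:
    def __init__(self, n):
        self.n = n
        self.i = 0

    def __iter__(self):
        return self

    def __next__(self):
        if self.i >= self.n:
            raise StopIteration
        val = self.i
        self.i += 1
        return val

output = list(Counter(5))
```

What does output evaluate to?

Step 1: Counter(5) creates an iterator counting 0 to 4.
Step 2: list() consumes all values: [0, 1, 2, 3, 4].
Therefore output = [0, 1, 2, 3, 4].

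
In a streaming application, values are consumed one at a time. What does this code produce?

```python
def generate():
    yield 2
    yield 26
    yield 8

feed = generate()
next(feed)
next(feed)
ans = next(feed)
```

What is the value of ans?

Step 1: generate() creates a generator.
Step 2: next(feed) yields 2 (consumed and discarded).
Step 3: next(feed) yields 26 (consumed and discarded).
Step 4: next(feed) yields 8, assigned to ans.
Therefore ans = 8.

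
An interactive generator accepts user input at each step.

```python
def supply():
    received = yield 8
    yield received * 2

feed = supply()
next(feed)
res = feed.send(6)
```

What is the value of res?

Step 1: next(feed) advances to first yield, producing 8.
Step 2: send(6) resumes, received = 6.
Step 3: yield received * 2 = 6 * 2 = 12.
Therefore res = 12.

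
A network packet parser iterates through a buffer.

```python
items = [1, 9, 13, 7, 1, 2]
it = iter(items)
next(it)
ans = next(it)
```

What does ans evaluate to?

Step 1: Create iterator over [1, 9, 13, 7, 1, 2].
Step 2: next() consumes 1.
Step 3: next() returns 9.
Therefore ans = 9.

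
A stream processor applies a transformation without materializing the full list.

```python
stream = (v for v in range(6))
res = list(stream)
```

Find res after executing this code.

Step 1: Generator expression iterates range(6): [0, 1, 2, 3, 4, 5].
Step 2: list() collects all values.
Therefore res = [0, 1, 2, 3, 4, 5].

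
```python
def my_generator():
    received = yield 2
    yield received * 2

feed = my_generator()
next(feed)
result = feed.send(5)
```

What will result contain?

Step 1: next(feed) advances to first yield, producing 2.
Step 2: send(5) resumes, received = 5.
Step 3: yield received * 2 = 5 * 2 = 10.
Therefore result = 10.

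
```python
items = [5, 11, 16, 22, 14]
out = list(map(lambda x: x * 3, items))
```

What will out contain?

Step 1: Apply lambda x: x * 3 to each element:
  5 -> 15
  11 -> 33
  16 -> 48
  22 -> 66
  14 -> 42
Therefore out = [15, 33, 48, 66, 42].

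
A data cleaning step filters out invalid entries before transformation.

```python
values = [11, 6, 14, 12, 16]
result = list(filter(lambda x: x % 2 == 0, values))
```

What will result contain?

Step 1: Filter elements divisible by 2:
  11 % 2 = 1: removed
  6 % 2 = 0: kept
  14 % 2 = 0: kept
  12 % 2 = 0: kept
  16 % 2 = 0: kept
Therefore result = [6, 14, 12, 16].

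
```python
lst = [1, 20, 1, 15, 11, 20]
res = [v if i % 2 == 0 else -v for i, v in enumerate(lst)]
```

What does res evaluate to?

Step 1: For each (i, v), keep v if i is even, negate if odd:
  i=0 (even): keep 1
  i=1 (odd): negate to -20
  i=2 (even): keep 1
  i=3 (odd): negate to -15
  i=4 (even): keep 11
  i=5 (odd): negate to -20
Therefore res = [1, -20, 1, -15, 11, -20].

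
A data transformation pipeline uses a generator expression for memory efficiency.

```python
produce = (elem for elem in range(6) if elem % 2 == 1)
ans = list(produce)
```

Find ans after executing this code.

Step 1: Filter range(6) keeping only odd values:
  elem=0: even, excluded
  elem=1: odd, included
  elem=2: even, excluded
  elem=3: odd, included
  elem=4: even, excluded
  elem=5: odd, included
Therefore ans = [1, 3, 5].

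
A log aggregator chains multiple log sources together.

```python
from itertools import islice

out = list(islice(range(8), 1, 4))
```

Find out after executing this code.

Step 1: islice(range(8), 1, 4) takes elements at indices [1, 4).
Step 2: Elements: [1, 2, 3].
Therefore out = [1, 2, 3].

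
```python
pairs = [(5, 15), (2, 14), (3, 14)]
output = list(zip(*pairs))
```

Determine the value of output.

Step 1: zip(*pairs) transposes: unzips [(5, 15), (2, 14), (3, 14)] into separate sequences.
Step 2: First elements: (5, 2, 3), second elements: (15, 14, 14).
Therefore output = [(5, 2, 3), (15, 14, 14)].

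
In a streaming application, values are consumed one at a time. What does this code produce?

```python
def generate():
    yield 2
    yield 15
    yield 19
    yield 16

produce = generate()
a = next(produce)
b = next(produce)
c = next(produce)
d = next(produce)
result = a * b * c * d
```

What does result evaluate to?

Step 1: Create generator and consume all values:
  a = next(produce) = 2
  b = next(produce) = 15
  c = next(produce) = 19
  d = next(produce) = 16
Step 2: result = 2 * 15 * 19 * 16 = 9120.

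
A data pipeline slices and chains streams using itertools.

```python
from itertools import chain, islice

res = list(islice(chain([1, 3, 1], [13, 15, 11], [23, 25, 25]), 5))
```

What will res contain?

Step 1: chain([1, 3, 1], [13, 15, 11], [23, 25, 25]) = [1, 3, 1, 13, 15, 11, 23, 25, 25].
Step 2: islice takes first 5 elements: [1, 3, 1, 13, 15].
Therefore res = [1, 3, 1, 13, 15].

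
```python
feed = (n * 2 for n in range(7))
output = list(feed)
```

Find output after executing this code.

Step 1: For each n in range(7), compute n*2:
  n=0: 0*2 = 0
  n=1: 1*2 = 2
  n=2: 2*2 = 4
  n=3: 3*2 = 6
  n=4: 4*2 = 8
  n=5: 5*2 = 10
  n=6: 6*2 = 12
Therefore output = [0, 2, 4, 6, 8, 10, 12].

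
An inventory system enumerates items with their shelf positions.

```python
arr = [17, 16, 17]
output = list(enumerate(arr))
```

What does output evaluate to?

Step 1: enumerate pairs each element with its index:
  (0, 17)
  (1, 16)
  (2, 17)
Therefore output = [(0, 17), (1, 16), (2, 17)].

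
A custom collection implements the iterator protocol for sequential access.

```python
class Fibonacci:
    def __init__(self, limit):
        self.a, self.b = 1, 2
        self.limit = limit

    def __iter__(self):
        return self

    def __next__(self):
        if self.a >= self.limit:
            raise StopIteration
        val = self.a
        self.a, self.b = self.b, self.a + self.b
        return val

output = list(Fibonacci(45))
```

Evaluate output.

Step 1: Fibonacci-like sequence (a=1, b=2) until >= 45:
  Yield 1, then a,b = 2,3
  Yield 2, then a,b = 3,5
  Yield 3, then a,b = 5,8
  Yield 5, then a,b = 8,13
  Yield 8, then a,b = 13,21
  Yield 13, then a,b = 21,34
  Yield 21, then a,b = 34,55
  Yield 34, then a,b = 55,89
Step 2: 55 >= 45, stop.
Therefore output = [1, 2, 3, 5, 8, 13, 21, 34].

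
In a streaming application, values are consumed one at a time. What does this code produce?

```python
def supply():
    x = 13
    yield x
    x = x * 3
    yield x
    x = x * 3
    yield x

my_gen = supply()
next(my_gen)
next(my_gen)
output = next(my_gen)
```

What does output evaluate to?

Step 1: Trace through generator execution:
  Yield 1: x starts at 13, yield 13
  Yield 2: x = 13 * 3 = 39, yield 39
  Yield 3: x = 39 * 3 = 117, yield 117
Step 2: First next() gets 13, second next() gets the second value, third next() yields 117.
Therefore output = 117.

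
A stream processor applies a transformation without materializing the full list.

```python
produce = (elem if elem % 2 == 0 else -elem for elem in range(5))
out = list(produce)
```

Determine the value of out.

Step 1: For each elem in range(5), yield elem if even, else -elem:
  elem=0: even, yield 0
  elem=1: odd, yield -1
  elem=2: even, yield 2
  elem=3: odd, yield -3
  elem=4: even, yield 4
Therefore out = [0, -1, 2, -3, 4].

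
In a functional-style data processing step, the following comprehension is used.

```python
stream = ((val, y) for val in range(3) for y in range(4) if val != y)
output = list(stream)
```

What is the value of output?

Step 1: Nested generator over range(3) x range(4) where val != y:
  (0, 0): excluded (val == y)
  (0, 1): included
  (0, 2): included
  (0, 3): included
  (1, 0): included
  (1, 1): excluded (val == y)
  (1, 2): included
  (1, 3): included
  (2, 0): included
  (2, 1): included
  (2, 2): excluded (val == y)
  (2, 3): included
Therefore output = [(0, 1), (0, 2), (0, 3), (1, 0), (1, 2), (1, 3), (2, 0), (2, 1), (2, 3)].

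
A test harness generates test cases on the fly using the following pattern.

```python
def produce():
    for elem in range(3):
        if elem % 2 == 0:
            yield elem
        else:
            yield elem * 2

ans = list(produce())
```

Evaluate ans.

Step 1: For each elem in range(3), yield elem if even, else elem*2:
  elem=0 (even): yield 0
  elem=1 (odd): yield 1*2 = 2
  elem=2 (even): yield 2
Therefore ans = [0, 2, 2].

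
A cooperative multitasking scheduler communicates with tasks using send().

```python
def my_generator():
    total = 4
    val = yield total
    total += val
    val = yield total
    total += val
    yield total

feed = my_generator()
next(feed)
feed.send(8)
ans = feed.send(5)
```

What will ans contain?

Step 1: next() -> yield total=4.
Step 2: send(8) -> val=8, total = 4+8 = 12, yield 12.
Step 3: send(5) -> val=5, total = 12+5 = 17, yield 17.
Therefore ans = 17.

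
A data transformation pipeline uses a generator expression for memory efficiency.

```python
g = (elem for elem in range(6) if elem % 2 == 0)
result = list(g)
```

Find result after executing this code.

Step 1: Filter range(6) keeping only even values:
  elem=0: even, included
  elem=1: odd, excluded
  elem=2: even, included
  elem=3: odd, excluded
  elem=4: even, included
  elem=5: odd, excluded
Therefore result = [0, 2, 4].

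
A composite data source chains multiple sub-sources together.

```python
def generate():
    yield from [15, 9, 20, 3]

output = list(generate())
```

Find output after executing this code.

Step 1: yield from delegates to the iterable, yielding each element.
Step 2: Collected values: [15, 9, 20, 3].
Therefore output = [15, 9, 20, 3].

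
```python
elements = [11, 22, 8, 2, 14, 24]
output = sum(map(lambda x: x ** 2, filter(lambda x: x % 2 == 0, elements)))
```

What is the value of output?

Step 1: Filter even numbers from [11, 22, 8, 2, 14, 24]: [22, 8, 2, 14, 24]
Step 2: Square each: [484, 64, 4, 196, 576]
Step 3: Sum = 1324.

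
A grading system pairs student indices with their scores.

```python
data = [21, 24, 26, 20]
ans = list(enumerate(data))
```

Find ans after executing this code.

Step 1: enumerate pairs each element with its index:
  (0, 21)
  (1, 24)
  (2, 26)
  (3, 20)
Therefore ans = [(0, 21), (1, 24), (2, 26), (3, 20)].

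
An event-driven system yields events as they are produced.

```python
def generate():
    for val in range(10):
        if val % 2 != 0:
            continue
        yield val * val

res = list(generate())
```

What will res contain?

Step 1: Only yield val**2 when val is divisible by 2:
  val=0: 0 % 2 == 0, yield 0**2 = 0
  val=2: 2 % 2 == 0, yield 2**2 = 4
  val=4: 4 % 2 == 0, yield 4**2 = 16
  val=6: 6 % 2 == 0, yield 6**2 = 36
  val=8: 8 % 2 == 0, yield 8**2 = 64
Therefore res = [0, 4, 16, 36, 64].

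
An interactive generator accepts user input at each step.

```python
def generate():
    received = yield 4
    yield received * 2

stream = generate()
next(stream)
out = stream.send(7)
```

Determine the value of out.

Step 1: next(stream) advances to first yield, producing 4.
Step 2: send(7) resumes, received = 7.
Step 3: yield received * 2 = 7 * 2 = 14.
Therefore out = 14.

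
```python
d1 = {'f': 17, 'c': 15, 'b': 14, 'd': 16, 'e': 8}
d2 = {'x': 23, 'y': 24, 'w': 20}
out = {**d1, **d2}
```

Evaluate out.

Step 1: Merge d1 and d2 (d2 values override on key conflicts).
Step 2: d1 has keys ['f', 'c', 'b', 'd', 'e'], d2 has keys ['x', 'y', 'w'].
Therefore out = {'f': 17, 'c': 15, 'b': 14, 'd': 16, 'e': 8, 'x': 23, 'y': 24, 'w': 20}.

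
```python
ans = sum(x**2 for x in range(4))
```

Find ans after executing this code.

Step 1: Compute x**2 for each x in range(4):
  x=0: 0**2 = 0
  x=1: 1**2 = 1
  x=2: 2**2 = 4
  x=3: 3**2 = 9
Step 2: sum = 0 + 1 + 4 + 9 = 14.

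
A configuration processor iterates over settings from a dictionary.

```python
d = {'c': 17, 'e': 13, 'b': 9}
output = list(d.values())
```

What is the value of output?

Step 1: d.values() returns the dictionary values in insertion order.
Therefore output = [17, 13, 9].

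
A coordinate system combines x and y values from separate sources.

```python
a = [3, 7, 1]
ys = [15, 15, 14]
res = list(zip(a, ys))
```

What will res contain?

Step 1: zip pairs elements at same index:
  Index 0: (3, 15)
  Index 1: (7, 15)
  Index 2: (1, 14)
Therefore res = [(3, 15), (7, 15), (1, 14)].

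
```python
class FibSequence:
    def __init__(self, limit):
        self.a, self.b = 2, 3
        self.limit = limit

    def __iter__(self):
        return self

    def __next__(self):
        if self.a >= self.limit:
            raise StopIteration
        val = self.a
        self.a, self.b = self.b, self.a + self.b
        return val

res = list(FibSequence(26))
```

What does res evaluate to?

Step 1: Fibonacci-like sequence (a=2, b=3) until >= 26:
  Yield 2, then a,b = 3,5
  Yield 3, then a,b = 5,8
  Yield 5, then a,b = 8,13
  Yield 8, then a,b = 13,21
  Yield 13, then a,b = 21,34
  Yield 21, then a,b = 34,55
Step 2: 34 >= 26, stop.
Therefore res = [2, 3, 5, 8, 13, 21].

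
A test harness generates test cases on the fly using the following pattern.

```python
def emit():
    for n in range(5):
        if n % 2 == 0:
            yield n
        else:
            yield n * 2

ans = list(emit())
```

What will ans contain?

Step 1: For each n in range(5), yield n if even, else n*2:
  n=0 (even): yield 0
  n=1 (odd): yield 1*2 = 2
  n=2 (even): yield 2
  n=3 (odd): yield 3*2 = 6
  n=4 (even): yield 4
Therefore ans = [0, 2, 2, 6, 4].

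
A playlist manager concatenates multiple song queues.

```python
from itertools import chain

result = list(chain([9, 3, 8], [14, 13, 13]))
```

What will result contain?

Step 1: chain() concatenates iterables: [9, 3, 8] + [14, 13, 13].
Therefore result = [9, 3, 8, 14, 13, 13].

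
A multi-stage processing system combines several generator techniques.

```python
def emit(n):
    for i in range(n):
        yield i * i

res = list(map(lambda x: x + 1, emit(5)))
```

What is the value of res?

Step 1: emit(5) yields squares: [0, 1, 4, 9, 16].
Step 2: map adds 1 to each: [1, 2, 5, 10, 17].
Therefore res = [1, 2, 5, 10, 17].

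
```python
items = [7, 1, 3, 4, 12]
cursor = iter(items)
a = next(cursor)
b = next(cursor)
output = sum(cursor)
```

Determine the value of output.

Step 1: Create iterator over [7, 1, 3, 4, 12].
Step 2: a = next() = 7, b = next() = 1.
Step 3: sum() of remaining [3, 4, 12] = 19.
Therefore output = 19.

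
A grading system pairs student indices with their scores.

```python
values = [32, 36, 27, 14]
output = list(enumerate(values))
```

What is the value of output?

Step 1: enumerate pairs each element with its index:
  (0, 32)
  (1, 36)
  (2, 27)
  (3, 14)
Therefore output = [(0, 32), (1, 36), (2, 27), (3, 14)].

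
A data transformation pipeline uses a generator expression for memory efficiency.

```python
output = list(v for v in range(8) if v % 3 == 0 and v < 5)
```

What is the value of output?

Step 1: Filter range(8) where v % 3 == 0 and v < 5:
  v=0: both conditions met, included
  v=1: excluded (1 % 3 != 0)
  v=2: excluded (2 % 3 != 0)
  v=3: both conditions met, included
  v=4: excluded (4 % 3 != 0)
  v=5: excluded (5 % 3 != 0, 5 >= 5)
  v=6: excluded (6 >= 5)
  v=7: excluded (7 % 3 != 0, 7 >= 5)
Therefore output = [0, 3].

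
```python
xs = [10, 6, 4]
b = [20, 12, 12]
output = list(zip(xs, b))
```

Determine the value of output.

Step 1: zip pairs elements at same index:
  Index 0: (10, 20)
  Index 1: (6, 12)
  Index 2: (4, 12)
Therefore output = [(10, 20), (6, 12), (4, 12)].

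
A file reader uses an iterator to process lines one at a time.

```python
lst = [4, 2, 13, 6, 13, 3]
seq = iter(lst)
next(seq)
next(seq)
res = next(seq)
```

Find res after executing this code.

Step 1: Create iterator over [4, 2, 13, 6, 13, 3].
Step 2: next() consumes 4.
Step 3: next() consumes 2.
Step 4: next() returns 13.
Therefore res = 13.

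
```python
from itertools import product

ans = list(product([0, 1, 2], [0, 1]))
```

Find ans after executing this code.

Step 1: product([0, 1, 2], [0, 1]) gives all pairs:
  (0, 0)
  (0, 1)
  (1, 0)
  (1, 1)
  (2, 0)
  (2, 1)
Therefore ans = [(0, 0), (0, 1), (1, 0), (1, 1), (2, 0), (2, 1)].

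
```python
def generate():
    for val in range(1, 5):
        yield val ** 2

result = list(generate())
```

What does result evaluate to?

Step 1: For each val in range(1, 5), yield val**2:
  val=1: yield 1**2 = 1
  val=2: yield 2**2 = 4
  val=3: yield 3**2 = 9
  val=4: yield 4**2 = 16
Therefore result = [1, 4, 9, 16].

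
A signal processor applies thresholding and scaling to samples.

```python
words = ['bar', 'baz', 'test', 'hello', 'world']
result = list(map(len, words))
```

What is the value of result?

Step 1: Map len() to each word:
  'bar' -> 3
  'baz' -> 3
  'test' -> 4
  'hello' -> 5
  'world' -> 5
Therefore result = [3, 3, 4, 5, 5].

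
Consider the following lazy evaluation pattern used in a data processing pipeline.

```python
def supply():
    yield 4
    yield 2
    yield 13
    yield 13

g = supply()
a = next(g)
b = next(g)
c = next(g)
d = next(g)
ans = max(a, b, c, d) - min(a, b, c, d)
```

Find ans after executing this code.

Step 1: Create generator and consume all values:
  a = next(g) = 4
  b = next(g) = 2
  c = next(g) = 13
  d = next(g) = 13
Step 2: max = 13, min = 2, ans = 13 - 2 = 11.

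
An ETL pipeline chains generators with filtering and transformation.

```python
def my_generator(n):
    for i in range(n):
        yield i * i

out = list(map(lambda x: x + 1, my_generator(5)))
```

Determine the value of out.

Step 1: my_generator(5) yields squares: [0, 1, 4, 9, 16].
Step 2: map adds 1 to each: [1, 2, 5, 10, 17].
Therefore out = [1, 2, 5, 10, 17].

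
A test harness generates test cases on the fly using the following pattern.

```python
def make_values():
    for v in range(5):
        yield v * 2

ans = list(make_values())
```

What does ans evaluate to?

Step 1: For each v in range(5), yield v * 2:
  v=0: yield 0 * 2 = 0
  v=1: yield 1 * 2 = 2
  v=2: yield 2 * 2 = 4
  v=3: yield 3 * 2 = 6
  v=4: yield 4 * 2 = 8
Therefore ans = [0, 2, 4, 6, 8].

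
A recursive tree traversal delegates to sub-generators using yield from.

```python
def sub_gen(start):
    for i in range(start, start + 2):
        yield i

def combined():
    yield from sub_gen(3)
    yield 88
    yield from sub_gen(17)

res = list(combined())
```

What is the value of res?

Step 1: combined() delegates to sub_gen(3):
  yield 3
  yield 4
Step 2: yield 88
Step 3: Delegates to sub_gen(17):
  yield 17
  yield 18
Therefore res = [3, 4, 88, 17, 18].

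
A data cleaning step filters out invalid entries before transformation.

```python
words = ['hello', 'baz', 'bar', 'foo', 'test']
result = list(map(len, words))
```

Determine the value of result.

Step 1: Map len() to each word:
  'hello' -> 5
  'baz' -> 3
  'bar' -> 3
  'foo' -> 3
  'test' -> 4
Therefore result = [5, 3, 3, 3, 4].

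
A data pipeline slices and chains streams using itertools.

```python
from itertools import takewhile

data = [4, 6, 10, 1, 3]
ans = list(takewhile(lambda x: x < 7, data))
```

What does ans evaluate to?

Step 1: takewhile stops at first element >= 7:
  4 < 7: take
  6 < 7: take
  10 >= 7: stop
Therefore ans = [4, 6].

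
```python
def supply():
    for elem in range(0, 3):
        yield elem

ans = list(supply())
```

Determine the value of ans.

Step 1: The generator yields each value from range(0, 3).
Step 2: list() consumes all yields: [0, 1, 2].
Therefore ans = [0, 1, 2].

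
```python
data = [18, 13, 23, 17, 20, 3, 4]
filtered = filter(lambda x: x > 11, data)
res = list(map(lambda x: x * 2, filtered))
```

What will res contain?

Step 1: Filter data for elements > 11:
  18: kept
  13: kept
  23: kept
  17: kept
  20: kept
  3: removed
  4: removed
Step 2: Map x * 2 on filtered [18, 13, 23, 17, 20]:
  18 -> 36
  13 -> 26
  23 -> 46
  17 -> 34
  20 -> 40
Therefore res = [36, 26, 46, 34, 40].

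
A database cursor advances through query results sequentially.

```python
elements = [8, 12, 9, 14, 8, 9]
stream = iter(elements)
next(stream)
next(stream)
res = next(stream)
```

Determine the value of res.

Step 1: Create iterator over [8, 12, 9, 14, 8, 9].
Step 2: next() consumes 8.
Step 3: next() consumes 12.
Step 4: next() returns 9.
Therefore res = 9.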